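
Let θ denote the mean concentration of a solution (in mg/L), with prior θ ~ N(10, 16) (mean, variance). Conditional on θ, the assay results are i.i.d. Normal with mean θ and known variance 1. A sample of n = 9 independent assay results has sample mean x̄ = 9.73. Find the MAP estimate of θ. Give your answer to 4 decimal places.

θ̂_MAP = 9.7319

n = 9, x̄ = 9.73.
For a Normal prior and Normal likelihood with known variance, the posterior is Normal; its mode equals its mean, the precision-weighted average.
Prior precision 1/σ₀² = 1/16 = 0.0625; data precision n/σ² = 9/1 = 9.
θ̂ = (0.0625·10 + 9·9.73) / (0.0625 + 9) = 88.195/9.0625 = 35278/3625 ≈ 9.7319.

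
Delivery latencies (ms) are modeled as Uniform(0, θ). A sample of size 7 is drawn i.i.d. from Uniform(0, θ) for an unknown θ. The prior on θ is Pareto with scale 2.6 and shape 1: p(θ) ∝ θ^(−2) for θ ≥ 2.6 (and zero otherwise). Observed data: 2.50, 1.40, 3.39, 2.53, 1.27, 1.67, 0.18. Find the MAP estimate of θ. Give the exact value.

The Uniform(0, θ) likelihood is θ^(−n) for θ ≥ max(xᵢ), zero otherwise. Here max(xᵢ) = 3.39.
Posterior ∝ θ^(−2) · θ^(−7) = θ^(−9) on θ ≥ max(2.6, 3.39) = 3.39.
This density is strictly decreasing in θ, so the posterior mode lies at the lower boundary of the support.

θ̂_MAP = 3.39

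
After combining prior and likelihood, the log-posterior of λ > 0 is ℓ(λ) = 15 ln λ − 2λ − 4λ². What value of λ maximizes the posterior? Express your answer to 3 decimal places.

λ̂_MAP = 1.250

ℓ'(λ) = 15/λ − 2 − 8λ. Setting this to zero and multiplying by λ: 8λ² + 2λ − 15 = 0.
λ = (−2 + √(2² + 4·8·15)) / (2·8) = (−2 + √484) / 16 = (−2 + 22)/16 = 5/4.
ℓ''(λ) = −15/λ² − 8 < 0, confirming a maximum.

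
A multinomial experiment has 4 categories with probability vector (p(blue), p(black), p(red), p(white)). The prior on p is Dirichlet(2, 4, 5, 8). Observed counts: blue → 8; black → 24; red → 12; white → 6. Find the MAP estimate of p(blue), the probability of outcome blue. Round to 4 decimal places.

MAP estimate of p(blue) = 0.1385

The posterior is Dirichlet(αᵢ + nᵢ) = Dirichlet(10, 28, 17, 14).
For a Dirichlet(a₁,…,a_K) with all aᵢ > 1, the mode has j-th component (aⱼ − 1)/(Σaᵢ − K).
Here Σaᵢ = 69 and K = 4, so p(blue) = (10 − 1)/(69 − 4) = 9/65 ≈ 0.1385.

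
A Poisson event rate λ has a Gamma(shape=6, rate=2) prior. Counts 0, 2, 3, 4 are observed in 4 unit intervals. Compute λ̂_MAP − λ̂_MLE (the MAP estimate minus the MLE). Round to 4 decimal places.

MAP − MLE = 0.0833

Σxᵢ = 9. Posterior is Gamma(15, 6); MAP = (15−1)/6 = 14/6 ≈ 2.33333.
MLE = x̄ = 9/4 ≈ 2.25000.
Difference = 14/6 − 9/4 = 1/12 ≈ 0.0833.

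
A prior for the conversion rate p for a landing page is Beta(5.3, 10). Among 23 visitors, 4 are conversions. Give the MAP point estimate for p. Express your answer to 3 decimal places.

p̂_MAP = 0.229

Prior: Beta(5.3, 10).
Data: 4 successes in 23 trials. The binomial likelihood contributes p^4(1−p)^19, so the posterior is Beta(5.3+4, 10+19) = Beta(9.3, 29).
For Beta(a, b) with a, b > 1 the mode is (a−1)/(a+b−2) = 8.3/36.3 ≈ 0.229.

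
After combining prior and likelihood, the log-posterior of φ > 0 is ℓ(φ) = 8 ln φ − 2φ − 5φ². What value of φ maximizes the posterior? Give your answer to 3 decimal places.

ℓ'(φ) = 8/φ − 2 − 10φ. Setting this to zero and multiplying by φ: 10φ² + 2φ − 8 = 0.
φ = (−2 + √(2² + 4·10·8)) / (2·10) = (−2 + √324) / 20 = (−2 + 18)/20 = 4/5.
ℓ''(φ) = −8/φ² − 10 < 0, confirming a maximum.

φ̂_MAP = 0.800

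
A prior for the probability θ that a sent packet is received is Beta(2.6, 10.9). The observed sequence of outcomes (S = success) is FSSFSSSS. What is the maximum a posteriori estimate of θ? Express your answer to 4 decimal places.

θ̂_MAP = 0.3897

Prior: Beta(2.6, 10.9).
Data: 6 successes in 8 trials (from the sequence). The binomial likelihood contributes θ^6(1−θ)^2, so the posterior is Beta(2.6+6, 10.9+2) = Beta(8.6, 12.9).
For Beta(a, b) with a, b > 1 the mode is (a−1)/(a+b−2) = 7.6/19.5 ≈ 0.3897.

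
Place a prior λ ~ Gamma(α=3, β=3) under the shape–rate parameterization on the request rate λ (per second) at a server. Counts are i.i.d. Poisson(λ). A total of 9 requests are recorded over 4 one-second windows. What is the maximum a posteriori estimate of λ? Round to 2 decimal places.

λ̂_MAP = 1.57

Σxᵢ = 9, n = 4.
Posterior ∝ λ^2e^(−3λ) · λ^9e^(−4λ) = λ^11e^(−7λ), i.e. Gamma(shape=12, rate=7).
The mode of a Gamma(a, b) with a ≥ 1 (shape–rate) is (a−1)/b = 11/7 ≈ 1.57.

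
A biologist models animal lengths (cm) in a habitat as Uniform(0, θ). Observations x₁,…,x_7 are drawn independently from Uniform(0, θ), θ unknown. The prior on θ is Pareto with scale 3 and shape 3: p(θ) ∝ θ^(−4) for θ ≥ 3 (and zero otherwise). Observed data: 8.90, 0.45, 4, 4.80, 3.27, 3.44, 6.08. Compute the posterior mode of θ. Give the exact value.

θ̂_MAP = 8.90

The Uniform(0, θ) likelihood is θ^(−n) for θ ≥ max(xᵢ), zero otherwise. Here max(xᵢ) = 8.90.
Posterior ∝ θ^(−4) · θ^(−7) = θ^(−11) on θ ≥ max(3, 8.90) = 8.90.
This density is strictly decreasing in θ, so the posterior mode lies at the lower boundary of the support.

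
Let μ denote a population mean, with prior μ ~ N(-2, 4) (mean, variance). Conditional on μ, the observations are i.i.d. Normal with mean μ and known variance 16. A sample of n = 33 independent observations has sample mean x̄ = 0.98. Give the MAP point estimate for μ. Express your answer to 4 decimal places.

μ̂_MAP = 0.6578

n = 33, x̄ = 0.98.
For a Normal prior and Normal likelihood with known variance, the posterior is Normal; its mode equals its mean, the precision-weighted average.
Prior precision 1/σ₀² = 1/4 = 0.25; data precision n/σ² = 33/16 = 2.0625.
μ̂ = (0.25·(-2) + 2.0625·0.98) / (0.25 + 2.0625) = 1.52125/2.3125 = 1217/1850 ≈ 0.6578.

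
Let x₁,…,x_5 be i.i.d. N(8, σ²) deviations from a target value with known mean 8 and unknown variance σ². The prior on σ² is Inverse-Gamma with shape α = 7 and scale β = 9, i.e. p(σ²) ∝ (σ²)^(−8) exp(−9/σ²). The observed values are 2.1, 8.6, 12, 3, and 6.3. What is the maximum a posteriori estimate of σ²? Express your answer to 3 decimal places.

σ̂²_MAP = 4.622

Sum of squared deviations about the known mean: SS = (2.1−8)² + (8.6−8)² + (12−8)² + (3−8)² + (6.3−8)² = 79.06.
The Normal likelihood contributes (σ²)^(−n/2) exp(−SS/(2σ²)), so the posterior is Inverse-Gamma(α + n/2, β + SS/2) = Inverse-Gamma(9.5, 48.53).
The mode of Inverse-Gamma(a, b) is b/(a+1) = 48.53/10.5 ≈ 4.622.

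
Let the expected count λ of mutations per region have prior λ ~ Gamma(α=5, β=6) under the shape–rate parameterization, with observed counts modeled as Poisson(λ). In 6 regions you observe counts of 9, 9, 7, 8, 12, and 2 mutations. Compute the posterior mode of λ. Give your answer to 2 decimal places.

Σxᵢ = 9+9+7+8+12+2 = 47, with n = 6.
Posterior ∝ λ^4e^(−6λ) · λ^47e^(−6λ) = λ^51e^(−12λ), i.e. Gamma(shape=52, rate=12).
The mode of a Gamma(a, b) with a ≥ 1 (shape–rate) is (a−1)/b = 51/12 ≈ 4.25.

λ̂_MAP = 4.25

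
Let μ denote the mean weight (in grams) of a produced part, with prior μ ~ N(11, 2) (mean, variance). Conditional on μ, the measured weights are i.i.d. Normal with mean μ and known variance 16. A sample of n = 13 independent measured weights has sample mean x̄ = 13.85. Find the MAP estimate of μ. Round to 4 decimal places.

μ̂_MAP = 12.7643

n = 13, x̄ = 13.85.
For a Normal prior and Normal likelihood with known variance, the posterior is Normal; its mode equals its mean, the precision-weighted average.
Prior precision 1/σ₀² = 1/2 = 0.5; data precision n/σ² = 13/16 = 0.8125.
μ̂ = (0.5·11 + 0.8125·13.85) / (0.5 + 0.8125) = 16.753125/1.3125 = 1787/140 ≈ 12.7643.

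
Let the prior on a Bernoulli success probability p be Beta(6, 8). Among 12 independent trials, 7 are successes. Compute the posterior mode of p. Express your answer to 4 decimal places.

Prior: Beta(6, 8).
Data: 7 successes in 12 trials. The binomial likelihood contributes p^7(1−p)^5, so the posterior is Beta(6+7, 8+5) = Beta(13, 13).
For Beta(a, b) with a, b > 1 the mode is (a−1)/(a+b−2) = 12/24 ≈ 0.5000.

p̂_MAP = 0.5000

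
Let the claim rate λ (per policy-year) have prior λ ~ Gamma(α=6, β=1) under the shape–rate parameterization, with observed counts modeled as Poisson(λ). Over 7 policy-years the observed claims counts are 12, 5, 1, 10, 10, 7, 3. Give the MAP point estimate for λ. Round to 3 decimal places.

Σxᵢ = 12+5+1+10+10+7+3 = 48, with n = 7.
Posterior ∝ λ^5e^(−1λ) · λ^48e^(−7λ) = λ^53e^(−8λ), i.e. Gamma(shape=54, rate=8).
The mode of a Gamma(a, b) with a ≥ 1 (shape–rate) is (a−1)/b = 53/8 ≈ 6.625.

λ̂_MAP = 6.625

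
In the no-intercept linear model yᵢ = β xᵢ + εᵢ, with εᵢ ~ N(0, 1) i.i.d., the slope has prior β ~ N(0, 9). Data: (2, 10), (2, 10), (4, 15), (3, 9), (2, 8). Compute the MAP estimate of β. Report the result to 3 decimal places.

β̂_MAP = 3.853

log p(β | y) = −Σ(yᵢ − βxᵢ)²/(2·1) − β²/(2·9) + const.
Setting the derivative to zero: Σxᵢ(yᵢ − βxᵢ)/1 − β/9 = 0, so β = Σxᵢyᵢ / (Σxᵢ² + σ²/τ²).
Σxᵢyᵢ = 2·10 + 2·10 + 4·15 + 3·9 + 2·8 = 143; Σxᵢ² = 37; σ²/τ² = 1/9.
β̂_MAP = 143 / (37 + 1/9) = 143/(334/9) = 1287/334 ≈ 3.853.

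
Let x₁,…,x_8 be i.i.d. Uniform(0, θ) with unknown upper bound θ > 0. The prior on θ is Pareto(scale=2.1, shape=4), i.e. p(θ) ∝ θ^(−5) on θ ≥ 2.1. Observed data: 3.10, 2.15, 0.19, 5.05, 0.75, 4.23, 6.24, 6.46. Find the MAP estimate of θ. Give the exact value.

θ̂_MAP = 6.46

The Uniform(0, θ) likelihood is θ^(−n) for θ ≥ max(xᵢ), zero otherwise. Here max(xᵢ) = 6.46.
Posterior ∝ θ^(−5) · θ^(−8) = θ^(−13) on θ ≥ max(2.1, 6.46) = 6.46.
This density is strictly decreasing in θ, so the posterior mode lies at the lower boundary of the support.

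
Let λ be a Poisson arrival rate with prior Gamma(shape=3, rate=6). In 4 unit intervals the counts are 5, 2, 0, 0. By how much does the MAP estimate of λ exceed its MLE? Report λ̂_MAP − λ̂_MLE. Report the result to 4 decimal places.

MAP − MLE = -0.8500

Σxᵢ = 7. Posterior is Gamma(10, 10); MAP = (10−1)/10 = 9/10 ≈ 0.90000.
MLE = x̄ = 7/4 ≈ 1.75000.
Difference = 9/10 − 7/4 = -17/20 ≈ -0.8500.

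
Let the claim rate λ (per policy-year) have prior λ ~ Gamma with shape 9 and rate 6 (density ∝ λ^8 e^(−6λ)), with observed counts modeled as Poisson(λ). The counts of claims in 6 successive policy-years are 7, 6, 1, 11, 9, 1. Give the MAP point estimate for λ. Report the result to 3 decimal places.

Σxᵢ = 7+6+1+11+9+1 = 35, with n = 6.
Posterior ∝ λ^8e^(−6λ) · λ^35e^(−6λ) = λ^43e^(−12λ), i.e. Gamma(shape=44, rate=12).
The mode of a Gamma(a, b) with a ≥ 1 (shape–rate) is (a−1)/b = 43/12 ≈ 3.583.

λ̂_MAP = 3.583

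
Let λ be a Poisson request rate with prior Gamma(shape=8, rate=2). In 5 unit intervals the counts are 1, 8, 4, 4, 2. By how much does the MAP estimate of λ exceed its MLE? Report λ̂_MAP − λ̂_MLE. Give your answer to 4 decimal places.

Σxᵢ = 19. Posterior is Gamma(27, 7); MAP = (27−1)/7 = 26/7 ≈ 3.71429.
MLE = x̄ = 19/5 ≈ 3.80000.
Difference = 26/7 − 19/5 = -3/35 ≈ -0.0857.

MAP − MLE = -0.0857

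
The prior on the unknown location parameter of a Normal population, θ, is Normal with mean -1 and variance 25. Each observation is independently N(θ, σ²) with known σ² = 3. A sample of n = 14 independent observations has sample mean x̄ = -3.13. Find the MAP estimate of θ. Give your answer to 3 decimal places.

θ̂_MAP = -3.112

n = 14, x̄ = -3.13.
For a Normal prior and Normal likelihood with known variance, the posterior is Normal; its mode equals its mean, the precision-weighted average.
Prior precision 1/σ₀² = 1/25 = 0.04; data precision n/σ² = 14/3.
θ̂ = (0.04·(-1) + (14/3)·(-3.13)) / (0.04 + 14/3) = (-2197/150)/(353/75) = -2197/706 ≈ -3.112.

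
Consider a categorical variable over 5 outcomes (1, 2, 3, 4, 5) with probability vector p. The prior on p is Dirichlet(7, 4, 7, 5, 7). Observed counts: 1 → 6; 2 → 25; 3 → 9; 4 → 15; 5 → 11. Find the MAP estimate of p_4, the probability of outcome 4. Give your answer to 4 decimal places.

MAP estimate: 0.2088

The posterior is Dirichlet(αᵢ + nᵢ) = Dirichlet(13, 29, 16, 20, 18).
For a Dirichlet(a₁,…,a_K) with all aᵢ > 1, the mode has j-th component (aⱼ − 1)/(Σaᵢ − K).
Here Σaᵢ = 96 and K = 5, so p_4 = (20 − 1)/(96 − 5) = 19/91 ≈ 0.2088.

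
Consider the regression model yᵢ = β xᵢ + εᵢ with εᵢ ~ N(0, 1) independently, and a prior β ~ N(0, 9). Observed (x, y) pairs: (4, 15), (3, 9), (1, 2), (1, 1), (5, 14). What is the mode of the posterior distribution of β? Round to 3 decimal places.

log p(β | y) = −Σ(yᵢ − βxᵢ)²/(2·1) − β²/(2·9) + const.
Setting the derivative to zero: Σxᵢ(yᵢ − βxᵢ)/1 − β/9 = 0, so β = Σxᵢyᵢ / (Σxᵢ² + σ²/τ²).
Σxᵢyᵢ = 4·15 + 3·9 + 1·2 + 1·1 + 5·14 = 160; Σxᵢ² = 52; σ²/τ² = 1/9.
β̂_MAP = 160 / (52 + 1/9) = 160/(469/9) = 1440/469 ≈ 3.070.

β̂_MAP = 3.070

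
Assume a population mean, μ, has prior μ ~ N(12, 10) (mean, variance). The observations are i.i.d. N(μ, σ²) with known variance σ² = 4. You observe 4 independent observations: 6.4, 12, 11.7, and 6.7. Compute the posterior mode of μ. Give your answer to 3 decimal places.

n = 4; x̄ = (6.4 + 12 + 11.7 + 6.7)/4 = 36.8/4 = 9.2.
For a Normal prior and Normal likelihood with known variance, the posterior is Normal; its mode equals its mean, the precision-weighted average.
Prior precision 1/σ₀² = 1/10 = 0.1; data precision n/σ² = 4/4 = 1.
μ̂ = (0.1·12 + 1·9.2) / (0.1 + 1) = 10.4/1.1 = 104/11 ≈ 9.455.

μ̂_MAP = 9.455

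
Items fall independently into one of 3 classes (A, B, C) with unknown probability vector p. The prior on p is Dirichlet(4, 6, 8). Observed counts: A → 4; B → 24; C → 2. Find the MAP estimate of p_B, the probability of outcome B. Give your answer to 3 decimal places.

MAP estimate of p_B = 0.644

The posterior is Dirichlet(αᵢ + nᵢ) = Dirichlet(8, 30, 10).
For a Dirichlet(a₁,…,a_K) with all aᵢ > 1, the mode has j-th component (aⱼ − 1)/(Σaᵢ − K).
Here Σaᵢ = 48 and K = 3, so p_B = (30 − 1)/(48 − 3) = 29/45 ≈ 0.644.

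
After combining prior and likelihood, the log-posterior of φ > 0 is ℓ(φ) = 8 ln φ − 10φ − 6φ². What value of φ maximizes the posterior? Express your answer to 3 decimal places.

φ̂_MAP = 0.500

ℓ'(φ) = 8/φ − 10 − 12φ. Setting this to zero and multiplying by φ: 12φ² + 10φ − 8 = 0.
φ = (−10 + √(10² + 4·12·8)) / (2·12) = (−10 + √484) / 24 = (−10 + 22)/24 = 1/2.
ℓ''(φ) = −8/φ² − 12 < 0, confirming a maximum.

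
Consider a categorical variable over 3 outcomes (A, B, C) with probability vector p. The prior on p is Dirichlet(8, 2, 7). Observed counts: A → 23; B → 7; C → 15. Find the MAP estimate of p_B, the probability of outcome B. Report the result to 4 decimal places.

The posterior is Dirichlet(αᵢ + nᵢ) = Dirichlet(31, 9, 22).
For a Dirichlet(a₁,…,a_K) with all aᵢ > 1, the mode has j-th component (aⱼ − 1)/(Σaᵢ − K).
Here Σaᵢ = 62 and K = 3, so p_B = (9 − 1)/(62 − 3) = 8/59 ≈ 0.1356.

MAP estimate of p_B = 0.1356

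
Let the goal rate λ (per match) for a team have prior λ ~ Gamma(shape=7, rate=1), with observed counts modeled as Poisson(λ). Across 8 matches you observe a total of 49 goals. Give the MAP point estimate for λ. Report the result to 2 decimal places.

Σxᵢ = 49, n = 8.
Posterior ∝ λ^6e^(−1λ) · λ^49e^(−8λ) = λ^55e^(−9λ), i.e. Gamma(shape=56, rate=9).
The mode of a Gamma(a, b) with a ≥ 1 (shape–rate) is (a−1)/b = 55/9 ≈ 6.11.

λ̂_MAP = 6.11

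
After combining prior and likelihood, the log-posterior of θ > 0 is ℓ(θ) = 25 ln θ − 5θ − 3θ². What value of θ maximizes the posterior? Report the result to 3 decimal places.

ℓ'(θ) = 25/θ − 5 − 6θ. Setting this to zero and multiplying by θ: 6θ² + 5θ − 25 = 0.
θ = (−5 + √(5² + 4·6·25)) / (2·6) = (−5 + √625) / 12 = (−5 + 25)/12 = 5/3.
ℓ''(θ) = −25/θ² − 6 < 0, confirming a maximum.

θ̂_MAP = 1.667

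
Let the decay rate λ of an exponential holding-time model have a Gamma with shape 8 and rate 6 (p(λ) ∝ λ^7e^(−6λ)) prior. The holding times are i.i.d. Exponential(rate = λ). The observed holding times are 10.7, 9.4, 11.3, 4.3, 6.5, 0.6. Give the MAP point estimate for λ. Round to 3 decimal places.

The Exponential(rate=λ) likelihood is ∝ λ^n e^(−λΣtᵢ). Here n = 6 and Σtᵢ = 10.7 + 9.4 + 11.3 + 4.3 + 6.5 + 0.6 = 42.8.
Posterior ∝ λ^7e^(−6λ) · λ^6e^(−42.8λ) = λ^13e^(−48.8λ), i.e. Gamma(14, 48.8).
Mode = (a−1)/b = 13/48.8 ≈ 0.266.

λ̂_MAP = 0.266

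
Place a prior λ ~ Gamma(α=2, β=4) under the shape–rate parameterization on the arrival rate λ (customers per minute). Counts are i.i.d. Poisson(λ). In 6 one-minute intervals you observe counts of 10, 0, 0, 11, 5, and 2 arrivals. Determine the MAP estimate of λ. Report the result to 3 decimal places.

λ̂_MAP = 2.900

Σxᵢ = 10+0+0+11+5+2 = 28, with n = 6.
Posterior ∝ λe^(−4λ) · λ^28e^(−6λ) = λ^29e^(−10λ), i.e. Gamma(shape=30, rate=10).
The mode of a Gamma(a, b) with a ≥ 1 (shape–rate) is (a−1)/b = 29/10 ≈ 2.900.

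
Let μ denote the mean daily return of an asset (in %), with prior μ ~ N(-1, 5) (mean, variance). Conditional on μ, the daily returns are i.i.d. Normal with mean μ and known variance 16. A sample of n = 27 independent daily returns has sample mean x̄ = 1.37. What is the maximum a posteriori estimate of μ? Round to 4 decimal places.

n = 27, x̄ = 1.37.
For a Normal prior and Normal likelihood with known variance, the posterior is Normal; its mode equals its mean, the precision-weighted average.
Prior precision 1/σ₀² = 1/5 = 0.2; data precision n/σ² = 27/16 = 1.6875.
μ̂ = (0.2·(-1) + 1.6875·1.37) / (0.2 + 1.6875) = 2.111875/1.8875 = 3379/3020 ≈ 1.1189.

μ̂_MAP = 1.1189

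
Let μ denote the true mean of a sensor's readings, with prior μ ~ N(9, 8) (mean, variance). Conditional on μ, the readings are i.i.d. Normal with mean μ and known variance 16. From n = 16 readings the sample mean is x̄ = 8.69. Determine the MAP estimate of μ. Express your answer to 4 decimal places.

μ̂_MAP = 8.7244

n = 16, x̄ = 8.69.
For a Normal prior and Normal likelihood with known variance, the posterior is Normal; its mode equals its mean, the precision-weighted average.
Prior precision 1/σ₀² = 1/8 = 0.125; data precision n/σ² = 16/16 = 1.
μ̂ = (0.125·9 + 1·8.69) / (0.125 + 1) = 9.815/1.125 = 1963/225 ≈ 8.7244.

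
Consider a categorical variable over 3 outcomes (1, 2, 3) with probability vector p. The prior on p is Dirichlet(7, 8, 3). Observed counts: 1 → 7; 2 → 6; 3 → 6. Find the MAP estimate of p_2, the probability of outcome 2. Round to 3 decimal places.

The posterior is Dirichlet(αᵢ + nᵢ) = Dirichlet(14, 14, 9).
For a Dirichlet(a₁,…,a_K) with all aᵢ > 1, the mode has j-th component (aⱼ − 1)/(Σaᵢ − K).
Here Σaᵢ = 37 and K = 3, so p_2 = (14 − 1)/(37 − 3) = 13/34 ≈ 0.382.

MAP estimate: 0.382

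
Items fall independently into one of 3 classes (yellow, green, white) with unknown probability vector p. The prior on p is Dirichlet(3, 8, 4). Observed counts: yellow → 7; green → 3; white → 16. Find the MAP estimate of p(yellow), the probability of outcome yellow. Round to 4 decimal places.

MAP estimate of p(yellow) = 0.2368

The posterior is Dirichlet(αᵢ + nᵢ) = Dirichlet(10, 11, 20).
For a Dirichlet(a₁,…,a_K) with all aᵢ > 1, the mode has j-th component (aⱼ − 1)/(Σaᵢ − K).
Here Σaᵢ = 41 and K = 3, so p(yellow) = (10 − 1)/(41 − 3) = 9/38 ≈ 0.2368.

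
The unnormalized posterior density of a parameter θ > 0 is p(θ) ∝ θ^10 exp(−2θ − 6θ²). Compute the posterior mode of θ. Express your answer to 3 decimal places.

ℓ'(θ) = 10/θ − 2 − 12θ. Setting this to zero and multiplying by θ: 12θ² + 2θ − 10 = 0.
θ = (−2 + √(2² + 4·12·10)) / (2·12) = (−2 + √484) / 24 = (−2 + 22)/24 = 5/6.
ℓ''(θ) = −10/θ² − 12 < 0, confirming a maximum.

θ̂_MAP = 0.833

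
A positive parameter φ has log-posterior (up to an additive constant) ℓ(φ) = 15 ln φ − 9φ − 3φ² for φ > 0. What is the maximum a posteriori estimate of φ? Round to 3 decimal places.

ℓ'(φ) = 15/φ − 9 − 6φ. Setting this to zero and multiplying by φ: 6φ² + 9φ − 15 = 0.
φ = (−9 + √(9² + 4·6·15)) / (2·6) = (−9 + √441) / 12 = (−9 + 21)/12 = 1.
ℓ''(φ) = −15/φ² − 6 < 0, confirming a maximum.

φ̂_MAP = 1.000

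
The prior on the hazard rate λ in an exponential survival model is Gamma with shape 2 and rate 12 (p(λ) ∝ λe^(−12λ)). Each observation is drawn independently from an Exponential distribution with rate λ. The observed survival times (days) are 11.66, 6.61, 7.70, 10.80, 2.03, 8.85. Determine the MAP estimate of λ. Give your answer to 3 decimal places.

λ̂_MAP = 0.117

The Exponential(rate=λ) likelihood is ∝ λ^n e^(−λΣtᵢ). Here n = 6 and Σtᵢ = 11.66 + 6.61 + 7.70 + 10.80 + 2.03 + 8.85 = 47.65.
Posterior ∝ λe^(−12λ) · λ^6e^(−47.65λ) = λ^7e^(−59.65λ), i.e. Gamma(8, 59.65).
Mode = (a−1)/b = 7/59.65 ≈ 0.117.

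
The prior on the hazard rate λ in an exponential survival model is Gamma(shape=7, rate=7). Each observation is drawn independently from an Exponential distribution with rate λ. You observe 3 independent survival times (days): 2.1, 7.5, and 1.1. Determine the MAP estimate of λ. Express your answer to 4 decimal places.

λ̂_MAP = 0.5085

The Exponential(rate=λ) likelihood is ∝ λ^n e^(−λΣtᵢ). Here n = 3 and Σtᵢ = 2.1 + 7.5 + 1.1 = 10.7.
Posterior ∝ λ^6e^(−7λ) · λ^3e^(−10.7λ) = λ^9e^(−17.7λ), i.e. Gamma(10, 17.7).
Mode = (a−1)/b = 9/17.7 ≈ 0.5085.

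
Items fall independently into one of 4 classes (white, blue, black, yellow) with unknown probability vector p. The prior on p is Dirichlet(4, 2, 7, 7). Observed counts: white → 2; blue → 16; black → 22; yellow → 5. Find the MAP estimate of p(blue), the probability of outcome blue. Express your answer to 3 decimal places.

MAP estimate of p(blue) = 0.279

The posterior is Dirichlet(αᵢ + nᵢ) = Dirichlet(6, 18, 29, 12).
For a Dirichlet(a₁,…,a_K) with all aᵢ > 1, the mode has j-th component (aⱼ − 1)/(Σaᵢ − K).
Here Σaᵢ = 65 and K = 4, so p(blue) = (18 − 1)/(65 − 4) = 17/61 ≈ 0.279.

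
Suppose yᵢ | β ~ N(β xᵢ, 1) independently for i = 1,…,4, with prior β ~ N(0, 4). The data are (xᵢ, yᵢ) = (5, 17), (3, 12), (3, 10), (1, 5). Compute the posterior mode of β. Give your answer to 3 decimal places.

β̂_MAP = 3.525

log p(β | y) = −Σ(yᵢ − βxᵢ)²/(2·1) − β²/(2·4) + const.
Setting the derivative to zero: Σxᵢ(yᵢ − βxᵢ)/1 − β/4 = 0, so β = Σxᵢyᵢ / (Σxᵢ² + σ²/τ²).
Σxᵢyᵢ = 5·17 + 3·12 + 3·10 + 1·5 = 156; Σxᵢ² = 44; σ²/τ² = 0.25.
β̂_MAP = 156 / (44 + 0.25) = 156/44.25 ≈ 3.525.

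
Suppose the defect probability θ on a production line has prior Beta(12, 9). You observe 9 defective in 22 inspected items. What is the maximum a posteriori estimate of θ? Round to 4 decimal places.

θ̂_MAP = 0.4878

Prior: Beta(12, 9).
Data: 9 successes in 22 trials. The binomial likelihood contributes θ^9(1−θ)^13, so the posterior is Beta(12+9, 9+13) = Beta(21, 22).
For Beta(a, b) with a, b > 1 the mode is (a−1)/(a+b−2) = 20/41 ≈ 0.4878.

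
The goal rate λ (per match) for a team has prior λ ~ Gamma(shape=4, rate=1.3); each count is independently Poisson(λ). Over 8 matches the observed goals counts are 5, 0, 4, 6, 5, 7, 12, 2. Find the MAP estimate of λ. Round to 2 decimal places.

λ̂_MAP = 4.73

Σxᵢ = 5+0+4+6+5+7+12+2 = 41, with n = 8.
Posterior ∝ λ^3e^(−1.3λ) · λ^41e^(−8λ) = λ^44e^(−9.3λ), i.e. Gamma(shape=45, rate=9.3).
The mode of a Gamma(a, b) with a ≥ 1 (shape–rate) is (a−1)/b = 44/9.3 ≈ 4.73.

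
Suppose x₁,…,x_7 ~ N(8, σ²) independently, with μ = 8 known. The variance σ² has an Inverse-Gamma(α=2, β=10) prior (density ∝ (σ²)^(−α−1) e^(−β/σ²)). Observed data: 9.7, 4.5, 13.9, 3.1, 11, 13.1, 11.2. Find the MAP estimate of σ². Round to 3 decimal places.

Sum of squared deviations about the known mean: SS = (9.7−8)² + (4.5−8)² + (13.9−8)² + (3.1−8)² + (11−8)² + (13.1−8)² + (11.2−8)² = 119.21.
The Normal likelihood contributes (σ²)^(−n/2) exp(−SS/(2σ²)), so the posterior is Inverse-Gamma(α + n/2, β + SS/2) = Inverse-Gamma(5.5, 69.605).
The mode of Inverse-Gamma(a, b) is b/(a+1) = 69.605/6.5 ≈ 10.708.

σ̂²_MAP = 10.708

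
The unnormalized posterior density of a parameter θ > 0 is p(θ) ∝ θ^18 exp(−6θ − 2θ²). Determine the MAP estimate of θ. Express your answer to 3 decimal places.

θ̂_MAP = 1.500

ℓ'(θ) = 18/θ − 6 − 4θ. Setting this to zero and multiplying by θ: 4θ² + 6θ − 18 = 0.
θ = (−6 + √(6² + 4·4·18)) / (2·4) = (−6 + √324) / 8 = (−6 + 18)/8 = 3/2.
ℓ''(θ) = −18/θ² − 4 < 0, confirming a maximum.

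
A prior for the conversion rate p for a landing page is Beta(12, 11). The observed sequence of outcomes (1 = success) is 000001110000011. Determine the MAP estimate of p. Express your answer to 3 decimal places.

p̂_MAP = 0.444

Prior: Beta(12, 11).
Data: 5 successes in 15 trials (from the sequence). The binomial likelihood contributes p^5(1−p)^10, so the posterior is Beta(12+5, 11+10) = Beta(17, 21).
For Beta(a, b) with a, b > 1 the mode is (a−1)/(a+b−2) = 16/36 ≈ 0.444.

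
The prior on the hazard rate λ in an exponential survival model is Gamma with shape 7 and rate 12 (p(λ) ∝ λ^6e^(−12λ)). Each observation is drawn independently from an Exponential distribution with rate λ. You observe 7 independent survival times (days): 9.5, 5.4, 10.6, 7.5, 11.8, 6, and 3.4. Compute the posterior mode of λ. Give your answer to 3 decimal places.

The Exponential(rate=λ) likelihood is ∝ λ^n e^(−λΣtᵢ). Here n = 7 and Σtᵢ = 9.5 + 5.4 + 10.6 + 7.5 + 11.8 + 6 + 3.4 = 54.2.
Posterior ∝ λ^6e^(−12λ) · λ^7e^(−54.2λ) = λ^13e^(−66.2λ), i.e. Gamma(14, 66.2).
Mode = (a−1)/b = 13/66.2 ≈ 0.196.

λ̂_MAP = 0.196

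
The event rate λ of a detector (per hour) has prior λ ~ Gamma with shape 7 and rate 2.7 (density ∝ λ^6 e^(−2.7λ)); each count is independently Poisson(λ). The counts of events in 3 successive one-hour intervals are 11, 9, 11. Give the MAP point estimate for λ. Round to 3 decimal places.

Σxᵢ = 11+9+11 = 31, with n = 3.
Posterior ∝ λ^6e^(−2.7λ) · λ^31e^(−3λ) = λ^37e^(−5.7λ), i.e. Gamma(shape=38, rate=5.7).
The mode of a Gamma(a, b) with a ≥ 1 (shape–rate) is (a−1)/b = 37/5.7 ≈ 6.491.

λ̂_MAP = 6.491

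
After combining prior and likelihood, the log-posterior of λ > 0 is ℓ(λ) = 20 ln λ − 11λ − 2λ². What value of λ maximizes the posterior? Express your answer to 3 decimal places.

ℓ'(λ) = 20/λ − 11 − 4λ. Setting this to zero and multiplying by λ: 4λ² + 11λ − 20 = 0.
λ = (−11 + √(11² + 4·4·20)) / (2·4) = (−11 + √441) / 8 = (−11 + 21)/8 = 5/4.
ℓ''(λ) = −20/λ² − 4 < 0, confirming a maximum.

λ̂_MAP = 1.250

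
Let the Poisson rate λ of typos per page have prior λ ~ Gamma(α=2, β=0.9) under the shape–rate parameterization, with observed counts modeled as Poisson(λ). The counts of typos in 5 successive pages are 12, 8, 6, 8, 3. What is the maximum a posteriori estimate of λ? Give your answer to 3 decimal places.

λ̂_MAP = 6.441

Σxᵢ = 12+8+6+8+3 = 37, with n = 5.
Posterior ∝ λe^(−0.9λ) · λ^37e^(−5λ) = λ^38e^(−5.9λ), i.e. Gamma(shape=39, rate=5.9).
The mode of a Gamma(a, b) with a ≥ 1 (shape–rate) is (a−1)/b = 38/5.9 ≈ 6.441.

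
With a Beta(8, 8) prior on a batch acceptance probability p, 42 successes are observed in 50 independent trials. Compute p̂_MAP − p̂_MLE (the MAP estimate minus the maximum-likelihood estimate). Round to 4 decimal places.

MAP − MLE = -0.0744

Posterior is Beta(50, 16); MAP = (50−1)/(66−2) = 49/64 ≈ 0.76563.
MLE ignores the prior: p̂_MLE = k/n = 42/50 ≈ 0.84000.
Difference = 49/64 − 42/50 = -119/1600 ≈ -0.0744.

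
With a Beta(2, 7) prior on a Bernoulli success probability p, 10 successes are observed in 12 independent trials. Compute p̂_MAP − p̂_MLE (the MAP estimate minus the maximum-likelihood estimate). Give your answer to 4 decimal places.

Posterior is Beta(12, 9); MAP = (12−1)/(21−2) = 11/19 ≈ 0.57895.
MLE ignores the prior: p̂_MLE = k/n = 10/12 ≈ 0.83333.
Difference = 11/19 − 10/12 = -29/114 ≈ -0.2544.

MAP − MLE = -0.2544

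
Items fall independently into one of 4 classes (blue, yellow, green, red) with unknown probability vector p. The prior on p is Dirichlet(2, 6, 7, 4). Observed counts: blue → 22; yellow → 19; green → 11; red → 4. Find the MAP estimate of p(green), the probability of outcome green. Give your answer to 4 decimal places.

MAP estimate of p(green) = 0.2394

The posterior is Dirichlet(αᵢ + nᵢ) = Dirichlet(24, 25, 18, 8).
For a Dirichlet(a₁,…,a_K) with all aᵢ > 1, the mode has j-th component (aⱼ − 1)/(Σaᵢ − K).
Here Σaᵢ = 75 and K = 4, so p(green) = (18 − 1)/(75 − 4) = 17/71 ≈ 0.2394.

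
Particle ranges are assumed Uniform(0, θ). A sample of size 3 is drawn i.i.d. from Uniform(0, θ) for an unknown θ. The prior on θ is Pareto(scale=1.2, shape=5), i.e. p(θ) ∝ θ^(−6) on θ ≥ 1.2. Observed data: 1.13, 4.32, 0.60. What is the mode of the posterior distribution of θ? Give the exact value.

The Uniform(0, θ) likelihood is θ^(−n) for θ ≥ max(xᵢ), zero otherwise. Here max(xᵢ) = 4.32.
Posterior ∝ θ^(−6) · θ^(−3) = θ^(−9) on θ ≥ max(1.2, 4.32) = 4.32.
This density is strictly decreasing in θ, so the posterior mode lies at the lower boundary of the support.

θ̂_MAP = 4.32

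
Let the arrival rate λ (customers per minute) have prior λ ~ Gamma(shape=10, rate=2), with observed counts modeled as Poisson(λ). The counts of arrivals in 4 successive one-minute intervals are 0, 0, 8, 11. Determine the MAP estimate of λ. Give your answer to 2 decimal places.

λ̂_MAP = 4.67

Σxᵢ = 0+0+8+11 = 19, with n = 4.
Posterior ∝ λ^9e^(−2λ) · λ^19e^(−4λ) = λ^28e^(−6λ), i.e. Gamma(shape=29, rate=6).
The mode of a Gamma(a, b) with a ≥ 1 (shape–rate) is (a−1)/b = 28/6 ≈ 4.67.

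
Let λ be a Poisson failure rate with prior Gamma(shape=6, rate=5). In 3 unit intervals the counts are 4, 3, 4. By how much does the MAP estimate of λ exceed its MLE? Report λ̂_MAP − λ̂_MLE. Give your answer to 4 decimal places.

MAP − MLE = -1.6667

Σxᵢ = 11. Posterior is Gamma(17, 8); MAP = (17−1)/8 = 16/8 ≈ 2.00000.
MLE = x̄ = 11/3 ≈ 3.66667.
Difference = 16/8 − 11/3 = -5/3 ≈ -1.6667.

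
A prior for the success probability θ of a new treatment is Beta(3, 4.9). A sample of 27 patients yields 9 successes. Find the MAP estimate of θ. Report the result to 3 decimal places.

Prior: Beta(3, 4.9).
Data: 9 successes in 27 trials. The binomial likelihood contributes θ^9(1−θ)^18, so the posterior is Beta(3+9, 4.9+18) = Beta(12, 22.9).
For Beta(a, b) with a, b > 1 the mode is (a−1)/(a+b−2) = 11/32.9 ≈ 0.334.

θ̂_MAP = 0.334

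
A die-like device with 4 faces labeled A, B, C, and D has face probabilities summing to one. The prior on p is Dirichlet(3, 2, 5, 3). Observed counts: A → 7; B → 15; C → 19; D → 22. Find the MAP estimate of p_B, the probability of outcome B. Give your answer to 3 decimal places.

The posterior is Dirichlet(αᵢ + nᵢ) = Dirichlet(10, 17, 24, 25).
For a Dirichlet(a₁,…,a_K) with all aᵢ > 1, the mode has j-th component (aⱼ − 1)/(Σaᵢ − K).
Here Σaᵢ = 76 and K = 4, so p_B = (17 − 1)/(76 − 4) = 16/72 ≈ 0.222.

MAP estimate of p_B = 0.222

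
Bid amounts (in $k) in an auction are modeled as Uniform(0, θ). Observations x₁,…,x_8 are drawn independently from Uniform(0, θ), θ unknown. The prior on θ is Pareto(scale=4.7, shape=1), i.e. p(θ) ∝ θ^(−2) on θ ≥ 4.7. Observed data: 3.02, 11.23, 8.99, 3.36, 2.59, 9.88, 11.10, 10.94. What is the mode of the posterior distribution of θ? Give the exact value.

The Uniform(0, θ) likelihood is θ^(−n) for θ ≥ max(xᵢ), zero otherwise. Here max(xᵢ) = 11.23.
Posterior ∝ θ^(−2) · θ^(−8) = θ^(−10) on θ ≥ max(4.7, 11.23) = 11.23.
This density is strictly decreasing in θ, so the posterior mode lies at the lower boundary of the support.

θ̂_MAP = 11.23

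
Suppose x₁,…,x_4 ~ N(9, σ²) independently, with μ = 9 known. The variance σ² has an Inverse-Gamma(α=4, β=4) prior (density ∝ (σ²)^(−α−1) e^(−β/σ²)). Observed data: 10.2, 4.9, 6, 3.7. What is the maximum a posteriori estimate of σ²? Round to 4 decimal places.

Sum of squared deviations about the known mean: SS = (10.2−9)² + (4.9−9)² + (6−9)² + (3.7−9)² = 55.34.
The Normal likelihood contributes (σ²)^(−n/2) exp(−SS/(2σ²)), so the posterior is Inverse-Gamma(α + n/2, β + SS/2) = Inverse-Gamma(6, 31.67).
The mode of Inverse-Gamma(a, b) is b/(a+1) = 31.67/7 ≈ 4.5243.

σ̂²_MAP = 4.5243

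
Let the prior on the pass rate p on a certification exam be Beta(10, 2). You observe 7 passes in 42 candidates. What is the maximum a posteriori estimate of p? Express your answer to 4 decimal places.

Prior: Beta(10, 2).
Data: 7 successes in 42 trials. The binomial likelihood contributes p^7(1−p)^35, so the posterior is Beta(10+7, 2+35) = Beta(17, 37).
For Beta(a, b) with a, b > 1 the mode is (a−1)/(a+b−2) = 16/52 ≈ 0.3077.

p̂_MAP = 0.3077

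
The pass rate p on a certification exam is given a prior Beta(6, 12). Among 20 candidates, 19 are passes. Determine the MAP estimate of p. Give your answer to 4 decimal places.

p̂_MAP = 0.6667

Prior: Beta(6, 12).
Data: 19 successes in 20 trials. The binomial likelihood contributes p^19(1−p)^1, so the posterior is Beta(6+19, 12+1) = Beta(25, 13).
For Beta(a, b) with a, b > 1 the mode is (a−1)/(a+b−2) = 24/36 ≈ 0.6667.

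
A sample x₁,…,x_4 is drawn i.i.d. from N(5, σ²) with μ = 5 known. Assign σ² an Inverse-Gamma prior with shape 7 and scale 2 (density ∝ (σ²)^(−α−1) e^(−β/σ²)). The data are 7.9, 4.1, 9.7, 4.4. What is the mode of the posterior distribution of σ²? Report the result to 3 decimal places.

Sum of squared deviations about the known mean: SS = (7.9−5)² + (4.1−5)² + (9.7−5)² + (4.4−5)² = 31.67.
The Normal likelihood contributes (σ²)^(−n/2) exp(−SS/(2σ²)), so the posterior is Inverse-Gamma(α + n/2, β + SS/2) = Inverse-Gamma(9, 17.835).
The mode of Inverse-Gamma(a, b) is b/(a+1) = 17.835/10 ≈ 1.784.

σ̂²_MAP = 1.784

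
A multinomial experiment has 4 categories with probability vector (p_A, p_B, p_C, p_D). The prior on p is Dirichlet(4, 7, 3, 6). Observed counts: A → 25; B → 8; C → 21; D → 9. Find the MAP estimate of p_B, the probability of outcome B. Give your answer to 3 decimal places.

The posterior is Dirichlet(αᵢ + nᵢ) = Dirichlet(29, 15, 24, 15).
For a Dirichlet(a₁,…,a_K) with all aᵢ > 1, the mode has j-th component (aⱼ − 1)/(Σaᵢ − K).
Here Σaᵢ = 83 and K = 4, so p_B = (15 − 1)/(83 − 4) = 14/79 ≈ 0.177.

MAP estimate of p_B = 0.177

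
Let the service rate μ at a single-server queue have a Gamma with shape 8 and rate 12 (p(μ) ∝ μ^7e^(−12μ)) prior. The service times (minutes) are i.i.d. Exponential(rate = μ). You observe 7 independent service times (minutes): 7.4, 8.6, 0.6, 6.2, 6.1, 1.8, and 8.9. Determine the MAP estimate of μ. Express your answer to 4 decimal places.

The Exponential(rate=μ) likelihood is ∝ μ^n e^(−μΣtᵢ). Here n = 7 and Σtᵢ = 7.4 + 8.6 + 0.6 + 6.2 + 6.1 + 1.8 + 8.9 = 39.6.
Posterior ∝ μ^7e^(−12μ) · μ^7e^(−39.6μ) = μ^14e^(−51.6μ), i.e. Gamma(15, 51.6).
Mode = (a−1)/b = 14/51.6 ≈ 0.2713.

μ̂_MAP = 0.2713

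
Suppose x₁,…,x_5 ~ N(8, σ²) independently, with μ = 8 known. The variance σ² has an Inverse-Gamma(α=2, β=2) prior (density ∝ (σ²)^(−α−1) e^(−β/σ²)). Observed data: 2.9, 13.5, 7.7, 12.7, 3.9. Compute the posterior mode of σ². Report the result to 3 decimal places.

Sum of squared deviations about the known mean: SS = (2.9−8)² + (13.5−8)² + (7.7−8)² + (12.7−8)² + (3.9−8)² = 95.25.
The Normal likelihood contributes (σ²)^(−n/2) exp(−SS/(2σ²)), so the posterior is Inverse-Gamma(α + n/2, β + SS/2) = Inverse-Gamma(4.5, 49.625).
The mode of Inverse-Gamma(a, b) is b/(a+1) = 49.625/5.5 ≈ 9.023.

σ̂²_MAP = 9.023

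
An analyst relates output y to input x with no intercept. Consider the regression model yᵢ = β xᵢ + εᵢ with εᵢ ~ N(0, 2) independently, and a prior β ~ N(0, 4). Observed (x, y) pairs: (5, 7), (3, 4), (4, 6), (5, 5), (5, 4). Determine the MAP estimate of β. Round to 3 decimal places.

β̂_MAP = 1.154

log p(β | y) = −Σ(yᵢ − βxᵢ)²/(2·2) − β²/(2·4) + const.
Setting the derivative to zero: Σxᵢ(yᵢ − βxᵢ)/2 − β/4 = 0, so β = Σxᵢyᵢ / (Σxᵢ² + σ²/τ²).
Σxᵢyᵢ = 5·7 + 3·4 + 4·6 + 5·5 + 5·4 = 116; Σxᵢ² = 100; σ²/τ² = 0.5.
β̂_MAP = 116 / (100 + 0.5) = 116/100.5 ≈ 1.154.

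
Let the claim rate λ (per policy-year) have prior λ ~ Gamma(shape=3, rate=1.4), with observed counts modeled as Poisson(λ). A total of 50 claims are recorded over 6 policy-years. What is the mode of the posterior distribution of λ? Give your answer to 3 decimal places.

λ̂_MAP = 7.027

Σxᵢ = 50, n = 6.
Posterior ∝ λ^2e^(−1.4λ) · λ^50e^(−6λ) = λ^52e^(−7.4λ), i.e. Gamma(shape=53, rate=7.4).
The mode of a Gamma(a, b) with a ≥ 1 (shape–rate) is (a−1)/b = 52/7.4 ≈ 7.027.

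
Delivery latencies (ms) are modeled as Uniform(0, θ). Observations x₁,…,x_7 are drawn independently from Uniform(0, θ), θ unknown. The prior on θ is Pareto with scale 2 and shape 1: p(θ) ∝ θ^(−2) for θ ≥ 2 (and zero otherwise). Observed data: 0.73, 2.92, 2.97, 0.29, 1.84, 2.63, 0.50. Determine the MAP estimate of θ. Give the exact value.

θ̂_MAP = 2.97

The Uniform(0, θ) likelihood is θ^(−n) for θ ≥ max(xᵢ), zero otherwise. Here max(xᵢ) = 2.97.
Posterior ∝ θ^(−2) · θ^(−7) = θ^(−9) on θ ≥ max(2, 2.97) = 2.97.
This density is strictly decreasing in θ, so the posterior mode lies at the lower boundary of the support.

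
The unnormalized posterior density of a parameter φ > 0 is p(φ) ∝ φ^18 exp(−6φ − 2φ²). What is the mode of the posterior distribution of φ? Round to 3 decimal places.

φ̂_MAP = 1.500

ℓ'(φ) = 18/φ − 6 − 4φ. Setting this to zero and multiplying by φ: 4φ² + 6φ − 18 = 0.
φ = (−6 + √(6² + 4·4·18)) / (2·4) = (−6 + √324) / 8 = (−6 + 18)/8 = 3/2.
ℓ''(φ) = −18/φ² − 4 < 0, confirming a maximum.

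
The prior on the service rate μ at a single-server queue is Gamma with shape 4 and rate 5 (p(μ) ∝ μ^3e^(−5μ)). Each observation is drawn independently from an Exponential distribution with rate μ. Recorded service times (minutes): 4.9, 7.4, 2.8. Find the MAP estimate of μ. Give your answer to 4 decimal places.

The Exponential(rate=μ) likelihood is ∝ μ^n e^(−μΣtᵢ). Here n = 3 and Σtᵢ = 4.9 + 7.4 + 2.8 = 15.1.
Posterior ∝ μ^3e^(−5μ) · μ^3e^(−15.1μ) = μ^6e^(−20.1μ), i.e. Gamma(7, 20.1).
Mode = (a−1)/b = 6/20.1 ≈ 0.2985.

μ̂_MAP = 0.2985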